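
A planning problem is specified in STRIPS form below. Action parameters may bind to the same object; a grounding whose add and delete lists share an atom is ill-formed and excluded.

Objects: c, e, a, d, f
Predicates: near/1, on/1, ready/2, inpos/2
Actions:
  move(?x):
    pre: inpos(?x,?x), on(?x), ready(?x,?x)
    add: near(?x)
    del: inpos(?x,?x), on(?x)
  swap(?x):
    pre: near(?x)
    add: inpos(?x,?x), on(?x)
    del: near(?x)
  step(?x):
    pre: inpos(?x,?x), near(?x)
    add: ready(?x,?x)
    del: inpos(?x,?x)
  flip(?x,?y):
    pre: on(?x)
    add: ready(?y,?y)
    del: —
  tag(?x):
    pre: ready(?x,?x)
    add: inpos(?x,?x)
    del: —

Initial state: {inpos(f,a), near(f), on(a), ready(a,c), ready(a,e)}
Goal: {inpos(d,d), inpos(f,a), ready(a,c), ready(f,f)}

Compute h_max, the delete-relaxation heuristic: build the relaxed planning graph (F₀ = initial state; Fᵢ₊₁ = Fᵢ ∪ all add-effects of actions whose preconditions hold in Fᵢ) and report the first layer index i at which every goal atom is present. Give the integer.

2

F0 = init (5 atoms)
F1 = F0 ∪ {inpos(f,f), on(f), ready(a,a), ready(c,c), ready(d,d), ready(e,e), ready(f,f)}  (12 atoms)
F2 = F1 ∪ {inpos(a,a), inpos(c,c), inpos(d,d), inpos(e,e)}  (16 atoms)
goal ⊆ F2  ⇒  h_max = 2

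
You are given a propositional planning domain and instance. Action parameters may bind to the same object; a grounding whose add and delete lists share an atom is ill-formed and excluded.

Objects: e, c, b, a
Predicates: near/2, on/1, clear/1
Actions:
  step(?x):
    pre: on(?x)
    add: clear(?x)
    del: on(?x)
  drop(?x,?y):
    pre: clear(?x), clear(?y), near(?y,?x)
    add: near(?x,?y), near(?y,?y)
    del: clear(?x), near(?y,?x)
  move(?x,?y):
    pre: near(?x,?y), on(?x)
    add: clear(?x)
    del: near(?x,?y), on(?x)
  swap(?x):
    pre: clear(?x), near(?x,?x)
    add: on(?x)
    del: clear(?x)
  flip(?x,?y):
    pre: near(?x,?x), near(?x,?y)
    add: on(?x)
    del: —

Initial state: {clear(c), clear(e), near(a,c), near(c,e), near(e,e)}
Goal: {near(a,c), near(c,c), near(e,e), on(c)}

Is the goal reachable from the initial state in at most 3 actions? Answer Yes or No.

Yes

1. drop(e,c)  →  {clear(c), near(a,c), near(c,c), near(e,c), near(e,e)}
2. swap(c)  →  {near(a,c), near(c,c), near(e,c), near(e,e), on(c)}
optimal plan length = 2; 2 ≤ 3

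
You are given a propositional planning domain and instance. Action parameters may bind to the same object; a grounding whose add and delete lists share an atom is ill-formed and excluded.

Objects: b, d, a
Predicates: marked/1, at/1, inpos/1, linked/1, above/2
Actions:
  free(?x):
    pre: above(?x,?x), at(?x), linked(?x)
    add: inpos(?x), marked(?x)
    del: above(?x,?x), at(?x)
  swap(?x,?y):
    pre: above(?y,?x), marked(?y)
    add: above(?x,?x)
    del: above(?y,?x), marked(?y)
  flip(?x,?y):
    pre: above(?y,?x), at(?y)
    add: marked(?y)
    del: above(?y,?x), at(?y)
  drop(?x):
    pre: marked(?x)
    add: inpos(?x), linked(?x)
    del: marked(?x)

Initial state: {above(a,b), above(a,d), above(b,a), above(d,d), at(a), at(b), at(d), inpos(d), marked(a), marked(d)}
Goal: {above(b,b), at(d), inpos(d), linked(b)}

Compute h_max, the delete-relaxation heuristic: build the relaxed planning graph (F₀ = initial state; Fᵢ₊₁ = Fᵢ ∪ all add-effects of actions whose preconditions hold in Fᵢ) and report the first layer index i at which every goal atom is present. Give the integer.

F0 = init (10 atoms)
F1 = F0 ∪ {above(b,b), inpos(a), linked(a), linked(d), marked(b)}  (15 atoms)
F2 = F1 ∪ {above(a,a), inpos(b), linked(b)}  (18 atoms)
goal ⊆ F2  ⇒  h_max = 2

2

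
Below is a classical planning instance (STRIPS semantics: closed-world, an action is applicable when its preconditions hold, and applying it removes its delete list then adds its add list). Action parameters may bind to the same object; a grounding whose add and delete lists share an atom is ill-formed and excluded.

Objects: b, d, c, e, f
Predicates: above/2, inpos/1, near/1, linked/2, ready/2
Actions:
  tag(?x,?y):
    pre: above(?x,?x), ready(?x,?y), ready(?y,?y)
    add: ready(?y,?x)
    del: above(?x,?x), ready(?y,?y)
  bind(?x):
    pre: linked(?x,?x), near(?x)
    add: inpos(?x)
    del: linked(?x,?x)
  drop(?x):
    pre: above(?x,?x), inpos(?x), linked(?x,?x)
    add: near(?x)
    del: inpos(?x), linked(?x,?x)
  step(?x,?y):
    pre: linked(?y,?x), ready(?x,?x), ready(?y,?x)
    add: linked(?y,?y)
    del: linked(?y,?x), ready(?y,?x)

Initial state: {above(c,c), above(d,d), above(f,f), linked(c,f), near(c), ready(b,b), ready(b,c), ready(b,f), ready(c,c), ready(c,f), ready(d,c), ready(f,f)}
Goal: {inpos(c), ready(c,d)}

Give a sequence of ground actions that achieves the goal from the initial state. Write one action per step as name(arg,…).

1. tag(d,c)  →  {above(c,c), above(f,f), linked(c,f), near(c), ready(b,b), ready(b,c), ready(b,f), ready(c,d), ready(c,f), ready(d,c), ready(f,f)}
2. step(f,c)  →  {above(c,c), above(f,f), linked(c,c), near(c), ready(b,b), ready(b,c), ready(b,f), ready(c,d), ready(d,c), ready(f,f)}
3. bind(c)  →  {above(c,c), above(f,f), inpos(c), near(c), ready(b,b), ready(b,c), ready(b,f), ready(c,d), ready(d,c), ready(f,f)}

tag(d,c); step(f,c); bind(c)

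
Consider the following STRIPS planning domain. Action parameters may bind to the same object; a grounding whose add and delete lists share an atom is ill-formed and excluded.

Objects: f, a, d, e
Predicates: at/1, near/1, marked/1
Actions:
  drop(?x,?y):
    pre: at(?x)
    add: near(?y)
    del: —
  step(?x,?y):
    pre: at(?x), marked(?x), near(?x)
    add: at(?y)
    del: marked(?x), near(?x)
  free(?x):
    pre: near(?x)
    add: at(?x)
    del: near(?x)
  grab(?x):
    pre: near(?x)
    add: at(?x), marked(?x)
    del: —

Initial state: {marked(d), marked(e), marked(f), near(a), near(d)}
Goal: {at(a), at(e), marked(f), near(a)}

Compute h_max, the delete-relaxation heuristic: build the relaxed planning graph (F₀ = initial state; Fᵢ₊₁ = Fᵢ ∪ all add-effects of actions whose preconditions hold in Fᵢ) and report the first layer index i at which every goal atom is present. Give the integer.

2

F0 = init (5 atoms)
F1 = F0 ∪ {at(a), at(d), marked(a)}  (8 atoms)
F2 = F1 ∪ {at(e), at(f), near(e), near(f)}  (12 atoms)
goal ⊆ F2  ⇒  h_max = 2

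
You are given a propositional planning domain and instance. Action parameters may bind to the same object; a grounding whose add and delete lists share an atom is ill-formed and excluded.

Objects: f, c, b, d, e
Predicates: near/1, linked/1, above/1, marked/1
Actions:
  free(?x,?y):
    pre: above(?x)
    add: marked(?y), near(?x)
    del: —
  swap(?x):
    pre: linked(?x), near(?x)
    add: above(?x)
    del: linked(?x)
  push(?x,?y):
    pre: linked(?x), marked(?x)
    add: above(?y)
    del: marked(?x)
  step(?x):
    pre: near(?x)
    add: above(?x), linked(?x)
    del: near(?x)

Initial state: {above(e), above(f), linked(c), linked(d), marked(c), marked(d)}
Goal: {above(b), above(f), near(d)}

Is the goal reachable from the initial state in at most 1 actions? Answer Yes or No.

1. push(c,b)  →  {above(b), above(e), above(f), linked(c), linked(d), marked(d)}
2. push(d,d)  →  {above(b), above(d), above(e), above(f), linked(c), linked(d)}
3. free(d,f)  →  {above(b), above(d), above(e), above(f), linked(c), linked(d), marked(f), near(d)}
optimal plan length = 3; 3 > 1

No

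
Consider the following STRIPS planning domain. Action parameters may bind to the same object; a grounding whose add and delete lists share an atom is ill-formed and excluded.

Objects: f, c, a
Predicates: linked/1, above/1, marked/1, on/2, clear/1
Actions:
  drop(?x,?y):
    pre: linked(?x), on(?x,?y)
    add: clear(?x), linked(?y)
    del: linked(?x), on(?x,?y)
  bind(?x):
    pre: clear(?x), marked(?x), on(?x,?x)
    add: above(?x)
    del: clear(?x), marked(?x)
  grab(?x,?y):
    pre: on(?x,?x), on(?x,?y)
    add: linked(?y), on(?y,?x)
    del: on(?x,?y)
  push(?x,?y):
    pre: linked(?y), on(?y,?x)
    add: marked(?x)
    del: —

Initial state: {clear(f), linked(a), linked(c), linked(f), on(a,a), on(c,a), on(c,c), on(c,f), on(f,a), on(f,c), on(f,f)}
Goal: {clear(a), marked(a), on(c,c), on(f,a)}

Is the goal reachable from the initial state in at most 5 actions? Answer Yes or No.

Yes

1. grab(c,a)  →  {clear(f), linked(a), linked(c), linked(f), on(a,a), on(a,c), on(c,c), on(c,f), on(f,a), on(f,c), on(f,f)}
2. drop(a,c)  →  {clear(a), clear(f), linked(c), linked(f), on(a,a), on(c,c), on(c,f), on(f,a), on(f,c), on(f,f)}
3. push(a,f)  →  {clear(a), clear(f), linked(c), linked(f), marked(a), on(a,a), on(c,c), on(c,f), on(f,a), on(f,c), on(f,f)}
optimal plan length = 3; 3 ≤ 5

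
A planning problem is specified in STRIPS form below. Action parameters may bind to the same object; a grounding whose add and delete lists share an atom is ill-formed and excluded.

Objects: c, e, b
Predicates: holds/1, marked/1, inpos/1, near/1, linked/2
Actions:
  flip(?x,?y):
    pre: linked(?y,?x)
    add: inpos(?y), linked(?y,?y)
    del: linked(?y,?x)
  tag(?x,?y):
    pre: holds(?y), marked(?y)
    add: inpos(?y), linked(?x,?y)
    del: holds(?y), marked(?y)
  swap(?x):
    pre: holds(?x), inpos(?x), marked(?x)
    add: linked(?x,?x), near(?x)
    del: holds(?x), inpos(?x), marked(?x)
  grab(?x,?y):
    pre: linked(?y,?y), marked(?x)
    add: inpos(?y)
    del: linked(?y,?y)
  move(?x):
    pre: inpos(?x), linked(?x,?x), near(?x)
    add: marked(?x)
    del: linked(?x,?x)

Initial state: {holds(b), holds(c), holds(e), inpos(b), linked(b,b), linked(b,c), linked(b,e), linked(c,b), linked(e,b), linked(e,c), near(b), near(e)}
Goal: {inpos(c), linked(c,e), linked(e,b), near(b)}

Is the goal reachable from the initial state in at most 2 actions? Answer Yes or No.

No

1. flip(c,e)  →  {holds(b), holds(c), holds(e), inpos(b), inpos(e), linked(b,b), linked(b,c), linked(b,e), linked(c,b), linked(e,b), linked(e,e), near(b), near(e)}
2. flip(b,c)  →  {holds(b), holds(c), holds(e), inpos(b), inpos(c), inpos(e), linked(b,b), linked(b,c), linked(b,e), linked(c,c), linked(e,b), linked(e,e), near(b), near(e)}
3. move(e)  →  {holds(b), holds(c), holds(e), inpos(b), inpos(c), inpos(e), linked(b,b), linked(b,c), linked(b,e), linked(c,c), linked(e,b), marked(e), near(b), near(e)}
4. tag(c,e)  →  {holds(b), holds(c), inpos(b), inpos(c), inpos(e), linked(b,b), linked(b,c), linked(b,e), linked(c,c), linked(c,e), linked(e,b), near(b), near(e)}
optimal plan length = 4; 4 > 2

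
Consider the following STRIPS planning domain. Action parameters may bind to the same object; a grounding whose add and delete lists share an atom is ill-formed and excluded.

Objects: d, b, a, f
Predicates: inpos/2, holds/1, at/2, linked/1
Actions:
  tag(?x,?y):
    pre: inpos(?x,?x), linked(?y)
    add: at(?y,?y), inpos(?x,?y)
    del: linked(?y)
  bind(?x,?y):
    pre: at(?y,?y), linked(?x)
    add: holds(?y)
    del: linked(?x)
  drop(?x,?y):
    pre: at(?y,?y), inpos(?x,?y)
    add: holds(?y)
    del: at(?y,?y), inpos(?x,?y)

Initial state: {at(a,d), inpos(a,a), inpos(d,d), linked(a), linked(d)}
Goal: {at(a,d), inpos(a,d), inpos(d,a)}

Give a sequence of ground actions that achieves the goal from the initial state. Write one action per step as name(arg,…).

1. tag(d,a)  →  {at(a,a), at(a,d), inpos(a,a), inpos(d,a), inpos(d,d), linked(d)}
2. tag(a,d)  →  {at(a,a), at(a,d), at(d,d), inpos(a,a), inpos(a,d), inpos(d,a), inpos(d,d)}

tag(d,a); tag(a,d)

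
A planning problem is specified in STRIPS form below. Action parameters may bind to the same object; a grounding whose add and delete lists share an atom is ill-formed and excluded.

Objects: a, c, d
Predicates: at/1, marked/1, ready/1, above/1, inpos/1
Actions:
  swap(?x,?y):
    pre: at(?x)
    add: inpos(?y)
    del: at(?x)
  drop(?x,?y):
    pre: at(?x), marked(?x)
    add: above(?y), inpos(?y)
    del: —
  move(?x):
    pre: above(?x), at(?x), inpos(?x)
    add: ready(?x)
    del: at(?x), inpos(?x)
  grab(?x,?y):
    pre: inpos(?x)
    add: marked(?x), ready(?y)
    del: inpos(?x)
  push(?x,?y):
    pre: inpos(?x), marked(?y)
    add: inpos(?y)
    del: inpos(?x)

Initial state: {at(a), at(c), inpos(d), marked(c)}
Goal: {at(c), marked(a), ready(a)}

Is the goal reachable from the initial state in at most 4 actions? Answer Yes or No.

Yes

1. swap(a,a)  →  {at(c), inpos(a), inpos(d), marked(c)}
2. grab(a,a)  →  {at(c), inpos(d), marked(a), marked(c), ready(a)}
optimal plan length = 2; 2 ≤ 4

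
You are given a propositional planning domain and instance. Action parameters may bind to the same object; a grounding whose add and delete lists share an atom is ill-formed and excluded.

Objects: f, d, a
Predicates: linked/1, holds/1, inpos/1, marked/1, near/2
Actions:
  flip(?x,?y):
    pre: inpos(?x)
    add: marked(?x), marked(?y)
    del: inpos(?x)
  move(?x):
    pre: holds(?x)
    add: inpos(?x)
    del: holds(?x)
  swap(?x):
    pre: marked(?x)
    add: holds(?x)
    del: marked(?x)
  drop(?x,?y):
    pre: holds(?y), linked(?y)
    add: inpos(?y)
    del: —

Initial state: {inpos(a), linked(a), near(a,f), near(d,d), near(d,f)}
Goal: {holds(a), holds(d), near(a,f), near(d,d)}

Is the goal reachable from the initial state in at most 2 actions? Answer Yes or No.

No

1. flip(a,d)  →  {linked(a), marked(a), marked(d), near(a,f), near(d,d), near(d,f)}
2. swap(d)  →  {holds(d), linked(a), marked(a), near(a,f), near(d,d), near(d,f)}
3. swap(a)  →  {holds(a), holds(d), linked(a), near(a,f), near(d,d), near(d,f)}
optimal plan length = 3; 3 > 2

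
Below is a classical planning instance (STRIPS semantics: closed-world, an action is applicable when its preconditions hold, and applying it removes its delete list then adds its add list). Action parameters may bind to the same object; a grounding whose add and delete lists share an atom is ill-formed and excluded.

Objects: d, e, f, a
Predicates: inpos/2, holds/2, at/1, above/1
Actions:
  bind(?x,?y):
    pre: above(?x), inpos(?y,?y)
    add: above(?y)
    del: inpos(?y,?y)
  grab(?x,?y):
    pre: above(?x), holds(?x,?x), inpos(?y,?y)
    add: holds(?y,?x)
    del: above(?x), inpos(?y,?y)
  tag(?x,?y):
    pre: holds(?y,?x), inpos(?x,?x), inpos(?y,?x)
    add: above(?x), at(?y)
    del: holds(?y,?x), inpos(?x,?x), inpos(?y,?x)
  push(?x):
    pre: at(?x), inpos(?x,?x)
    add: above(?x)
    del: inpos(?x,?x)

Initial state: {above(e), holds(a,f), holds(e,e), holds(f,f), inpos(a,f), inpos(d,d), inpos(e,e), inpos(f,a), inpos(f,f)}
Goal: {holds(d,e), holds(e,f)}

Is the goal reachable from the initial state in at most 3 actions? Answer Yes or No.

Yes

1. bind(e,f)  →  {above(e), above(f), holds(a,f), holds(e,e), holds(f,f), inpos(a,f), inpos(d,d), inpos(e,e), inpos(f,a)}
2. grab(e,d)  →  {above(f), holds(a,f), holds(d,e), holds(e,e), holds(f,f), inpos(a,f), inpos(e,e), inpos(f,a)}
3. grab(f,e)  →  {holds(a,f), holds(d,e), holds(e,e), holds(e,f), holds(f,f), inpos(a,f), inpos(f,a)}
optimal plan length = 3; 3 ≤ 3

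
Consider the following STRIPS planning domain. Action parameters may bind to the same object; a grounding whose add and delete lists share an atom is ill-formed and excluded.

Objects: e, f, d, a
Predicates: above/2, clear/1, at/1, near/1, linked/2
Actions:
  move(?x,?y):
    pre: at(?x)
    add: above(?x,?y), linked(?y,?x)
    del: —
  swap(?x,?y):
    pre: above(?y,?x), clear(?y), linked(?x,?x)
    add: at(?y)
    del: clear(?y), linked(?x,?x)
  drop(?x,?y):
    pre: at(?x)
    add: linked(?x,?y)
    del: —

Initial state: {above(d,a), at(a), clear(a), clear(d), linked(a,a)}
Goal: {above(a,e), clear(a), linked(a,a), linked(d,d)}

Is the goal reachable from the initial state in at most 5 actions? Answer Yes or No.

Yes

1. move(a,e)  →  {above(a,e), above(d,a), at(a), clear(a), clear(d), linked(a,a), linked(e,a)}
2. swap(a,d)  →  {above(a,e), above(d,a), at(a), at(d), clear(a), linked(e,a)}
3. move(d,d)  →  {above(a,e), above(d,a), above(d,d), at(a), at(d), clear(a), linked(d,d), linked(e,a)}
4. move(a,a)  →  {above(a,a), above(a,e), above(d,a), above(d,d), at(a), at(d), clear(a), linked(a,a), linked(d,d), linked(e,a)}
optimal plan length = 4; 4 ≤ 5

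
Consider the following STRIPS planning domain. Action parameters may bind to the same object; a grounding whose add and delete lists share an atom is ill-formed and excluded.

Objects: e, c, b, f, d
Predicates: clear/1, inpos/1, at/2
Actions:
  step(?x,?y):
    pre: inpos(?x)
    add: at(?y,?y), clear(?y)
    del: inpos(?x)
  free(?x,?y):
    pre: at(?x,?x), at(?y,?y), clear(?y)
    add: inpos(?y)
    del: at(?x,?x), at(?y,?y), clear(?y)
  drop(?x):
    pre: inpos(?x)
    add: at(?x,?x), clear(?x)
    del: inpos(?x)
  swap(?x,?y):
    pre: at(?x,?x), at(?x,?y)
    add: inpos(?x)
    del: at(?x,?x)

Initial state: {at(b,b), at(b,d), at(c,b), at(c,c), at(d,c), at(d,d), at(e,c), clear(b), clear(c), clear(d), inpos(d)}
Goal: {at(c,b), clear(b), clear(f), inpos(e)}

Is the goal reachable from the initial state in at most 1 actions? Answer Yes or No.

No

1. step(d,e)  →  {at(b,b), at(b,d), at(c,b), at(c,c), at(d,c), at(d,d), at(e,c), at(e,e), clear(b), clear(c), clear(d), clear(e)}
2. free(e,e)  →  {at(b,b), at(b,d), at(c,b), at(c,c), at(d,c), at(d,d), at(e,c), clear(b), clear(c), clear(d), inpos(e)}
3. free(c,c)  →  {at(b,b), at(b,d), at(c,b), at(d,c), at(d,d), at(e,c), clear(b), clear(d), inpos(c), inpos(e)}
4. step(c,f)  →  {at(b,b), at(b,d), at(c,b), at(d,c), at(d,d), at(e,c), at(f,f), clear(b), clear(d), clear(f), inpos(e)}
optimal plan length = 4; 4 > 1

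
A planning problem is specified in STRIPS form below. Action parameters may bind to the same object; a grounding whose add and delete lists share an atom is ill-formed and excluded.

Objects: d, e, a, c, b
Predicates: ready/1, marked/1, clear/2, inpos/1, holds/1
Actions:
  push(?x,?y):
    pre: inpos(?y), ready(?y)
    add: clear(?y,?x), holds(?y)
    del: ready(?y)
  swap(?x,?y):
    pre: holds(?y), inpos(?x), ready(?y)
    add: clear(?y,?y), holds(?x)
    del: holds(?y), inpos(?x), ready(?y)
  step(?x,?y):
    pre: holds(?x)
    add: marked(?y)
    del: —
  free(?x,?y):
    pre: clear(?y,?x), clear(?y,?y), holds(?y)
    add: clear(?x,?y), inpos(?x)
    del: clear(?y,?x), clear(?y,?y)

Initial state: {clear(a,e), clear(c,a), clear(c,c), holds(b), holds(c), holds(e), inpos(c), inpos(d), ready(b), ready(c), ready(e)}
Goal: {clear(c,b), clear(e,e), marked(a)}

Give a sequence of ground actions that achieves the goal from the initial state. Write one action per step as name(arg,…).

push(b,c); swap(d,e); step(d,a)

1. push(b,c)  →  {clear(a,e), clear(c,a), clear(c,b), clear(c,c), holds(b), holds(c), holds(e), inpos(c), inpos(d), ready(b), ready(e)}
2. swap(d,e)  →  {clear(a,e), clear(c,a), clear(c,b), clear(c,c), clear(e,e), holds(b), holds(c), holds(d), inpos(c), ready(b)}
3. step(d,a)  →  {clear(a,e), clear(c,a), clear(c,b), clear(c,c), clear(e,e), holds(b), holds(c), holds(d), inpos(c), marked(a), ready(b)}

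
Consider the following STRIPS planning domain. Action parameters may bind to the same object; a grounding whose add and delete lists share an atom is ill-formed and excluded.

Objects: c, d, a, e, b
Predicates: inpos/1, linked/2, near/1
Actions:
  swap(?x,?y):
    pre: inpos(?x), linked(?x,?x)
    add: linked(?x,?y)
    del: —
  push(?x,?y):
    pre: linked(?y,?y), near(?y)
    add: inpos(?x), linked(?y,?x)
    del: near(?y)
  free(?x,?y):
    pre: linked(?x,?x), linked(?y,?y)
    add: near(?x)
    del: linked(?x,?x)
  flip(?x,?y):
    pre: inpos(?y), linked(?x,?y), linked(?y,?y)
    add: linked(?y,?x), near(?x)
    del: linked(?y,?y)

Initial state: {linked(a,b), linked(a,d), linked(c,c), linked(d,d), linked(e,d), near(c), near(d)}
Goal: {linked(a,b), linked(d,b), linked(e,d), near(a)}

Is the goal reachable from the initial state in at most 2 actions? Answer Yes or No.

No

1. push(d,c)  →  {inpos(d), linked(a,b), linked(a,d), linked(c,c), linked(c,d), linked(d,d), linked(e,d), near(d)}
2. swap(d,b)  →  {inpos(d), linked(a,b), linked(a,d), linked(c,c), linked(c,d), linked(d,b), linked(d,d), linked(e,d), near(d)}
3. flip(a,d)  →  {inpos(d), linked(a,b), linked(a,d), linked(c,c), linked(c,d), linked(d,a), linked(d,b), linked(e,d), near(a), near(d)}
optimal plan length = 3; 3 > 2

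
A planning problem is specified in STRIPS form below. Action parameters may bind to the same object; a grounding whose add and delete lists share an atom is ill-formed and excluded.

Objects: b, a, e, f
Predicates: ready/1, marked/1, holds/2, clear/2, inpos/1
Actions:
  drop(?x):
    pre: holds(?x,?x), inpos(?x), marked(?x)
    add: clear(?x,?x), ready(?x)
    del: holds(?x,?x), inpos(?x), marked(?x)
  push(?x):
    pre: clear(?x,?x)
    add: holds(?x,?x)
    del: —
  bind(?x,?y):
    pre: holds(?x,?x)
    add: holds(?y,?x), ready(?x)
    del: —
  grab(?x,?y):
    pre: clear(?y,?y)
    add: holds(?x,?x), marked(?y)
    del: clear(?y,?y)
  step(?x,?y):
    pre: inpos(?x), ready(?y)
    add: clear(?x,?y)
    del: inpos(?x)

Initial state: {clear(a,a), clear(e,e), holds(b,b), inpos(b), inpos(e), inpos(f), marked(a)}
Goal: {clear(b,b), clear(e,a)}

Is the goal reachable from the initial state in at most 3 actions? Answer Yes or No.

1. push(a)  →  {clear(a,a), clear(e,e), holds(a,a), holds(b,b), inpos(b), inpos(e), inpos(f), marked(a)}
2. bind(b,b)  →  {clear(a,a), clear(e,e), holds(a,a), holds(b,b), inpos(b), inpos(e), inpos(f), marked(a), ready(b)}
3. bind(a,b)  →  {clear(a,a), clear(e,e), holds(a,a), holds(b,a), holds(b,b), inpos(b), inpos(e), inpos(f), marked(a), ready(a), ready(b)}
4. step(b,b)  →  {clear(a,a), clear(b,b), clear(e,e), holds(a,a), holds(b,a), holds(b,b), inpos(e), inpos(f), marked(a), ready(a), ready(b)}
5. step(e,a)  →  {clear(a,a), clear(b,b), clear(e,a), clear(e,e), holds(a,a), holds(b,a), holds(b,b), inpos(f), marked(a), ready(a), ready(b)}
optimal plan length = 5; 5 > 3

No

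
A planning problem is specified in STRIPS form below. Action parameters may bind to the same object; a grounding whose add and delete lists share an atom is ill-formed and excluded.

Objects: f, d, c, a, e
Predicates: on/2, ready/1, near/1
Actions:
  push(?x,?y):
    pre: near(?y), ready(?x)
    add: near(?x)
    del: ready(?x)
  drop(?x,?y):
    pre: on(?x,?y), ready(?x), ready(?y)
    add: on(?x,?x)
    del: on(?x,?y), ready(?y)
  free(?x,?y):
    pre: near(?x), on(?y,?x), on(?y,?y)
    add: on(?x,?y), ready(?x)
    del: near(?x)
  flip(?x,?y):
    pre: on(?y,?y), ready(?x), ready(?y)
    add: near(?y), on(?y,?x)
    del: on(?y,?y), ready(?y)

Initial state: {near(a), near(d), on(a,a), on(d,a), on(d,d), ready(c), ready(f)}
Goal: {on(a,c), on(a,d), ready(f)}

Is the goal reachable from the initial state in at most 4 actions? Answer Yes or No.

1. free(a,d)  →  {near(d), on(a,a), on(a,d), on(d,a), on(d,d), ready(a), ready(c), ready(f)}
2. flip(c,a)  →  {near(a), near(d), on(a,c), on(a,d), on(d,a), on(d,d), ready(c), ready(f)}
optimal plan length = 2; 2 ≤ 4

Yes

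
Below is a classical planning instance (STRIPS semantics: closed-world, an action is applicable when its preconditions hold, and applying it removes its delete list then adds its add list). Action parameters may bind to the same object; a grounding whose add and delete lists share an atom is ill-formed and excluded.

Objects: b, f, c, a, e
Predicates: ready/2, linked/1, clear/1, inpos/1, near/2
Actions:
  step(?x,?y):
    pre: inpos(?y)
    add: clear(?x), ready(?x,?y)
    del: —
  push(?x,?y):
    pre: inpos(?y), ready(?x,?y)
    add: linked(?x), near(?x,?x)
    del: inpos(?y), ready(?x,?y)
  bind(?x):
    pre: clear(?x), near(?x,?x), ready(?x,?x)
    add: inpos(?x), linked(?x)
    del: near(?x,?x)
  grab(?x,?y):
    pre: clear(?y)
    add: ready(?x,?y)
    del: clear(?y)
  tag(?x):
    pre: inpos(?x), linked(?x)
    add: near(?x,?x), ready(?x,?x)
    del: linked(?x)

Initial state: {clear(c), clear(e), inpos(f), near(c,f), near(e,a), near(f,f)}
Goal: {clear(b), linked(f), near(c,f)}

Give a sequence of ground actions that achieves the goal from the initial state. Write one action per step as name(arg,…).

1. step(b,f)  →  {clear(b), clear(c), clear(e), inpos(f), near(c,f), near(e,a), near(f,f), ready(b,f)}
2. step(f,f)  →  {clear(b), clear(c), clear(e), clear(f), inpos(f), near(c,f), near(e,a), near(f,f), ready(b,f), ready(f,f)}
3. push(f,f)  →  {clear(b), clear(c), clear(e), clear(f), linked(f), near(c,f), near(e,a), near(f,f), ready(b,f)}

step(b,f); step(f,f); push(f,f)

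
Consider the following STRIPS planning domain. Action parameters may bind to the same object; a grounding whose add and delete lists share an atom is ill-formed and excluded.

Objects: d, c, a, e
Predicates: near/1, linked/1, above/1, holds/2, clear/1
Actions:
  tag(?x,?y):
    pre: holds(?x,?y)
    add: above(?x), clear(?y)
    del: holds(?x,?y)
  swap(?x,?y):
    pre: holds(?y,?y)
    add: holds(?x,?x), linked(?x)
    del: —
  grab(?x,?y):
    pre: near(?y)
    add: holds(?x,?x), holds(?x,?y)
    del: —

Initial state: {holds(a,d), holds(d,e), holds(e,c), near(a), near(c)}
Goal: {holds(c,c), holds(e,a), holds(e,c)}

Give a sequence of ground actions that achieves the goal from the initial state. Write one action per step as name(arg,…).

1. grab(c,c)  →  {holds(a,d), holds(c,c), holds(d,e), holds(e,c), near(a), near(c)}
2. grab(e,a)  →  {holds(a,d), holds(c,c), holds(d,e), holds(e,a), holds(e,c), holds(e,e), near(a), near(c)}

grab(c,c); grab(e,a)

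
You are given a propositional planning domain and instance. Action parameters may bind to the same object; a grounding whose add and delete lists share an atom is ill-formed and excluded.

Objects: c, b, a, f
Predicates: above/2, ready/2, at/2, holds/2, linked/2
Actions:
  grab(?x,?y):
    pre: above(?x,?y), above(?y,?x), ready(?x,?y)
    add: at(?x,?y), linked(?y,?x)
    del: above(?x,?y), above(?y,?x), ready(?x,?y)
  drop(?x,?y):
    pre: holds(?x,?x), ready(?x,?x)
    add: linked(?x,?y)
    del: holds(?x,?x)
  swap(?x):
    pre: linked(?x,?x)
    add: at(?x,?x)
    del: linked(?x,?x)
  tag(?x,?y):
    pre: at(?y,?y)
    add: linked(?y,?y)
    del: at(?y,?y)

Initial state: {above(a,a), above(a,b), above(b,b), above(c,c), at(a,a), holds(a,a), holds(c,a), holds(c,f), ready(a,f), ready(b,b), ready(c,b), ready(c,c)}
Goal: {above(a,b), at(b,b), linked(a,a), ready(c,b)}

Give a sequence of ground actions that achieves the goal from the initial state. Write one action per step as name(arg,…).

grab(b,b); tag(c,a)

1. grab(b,b)  →  {above(a,a), above(a,b), above(c,c), at(a,a), at(b,b), holds(a,a), holds(c,a), holds(c,f), linked(b,b), ready(a,f), ready(c,b), ready(c,c)}
2. tag(c,a)  →  {above(a,a), above(a,b), above(c,c), at(b,b), holds(a,a), holds(c,a), holds(c,f), linked(a,a), linked(b,b), ready(a,f), ready(c,b), ready(c,c)}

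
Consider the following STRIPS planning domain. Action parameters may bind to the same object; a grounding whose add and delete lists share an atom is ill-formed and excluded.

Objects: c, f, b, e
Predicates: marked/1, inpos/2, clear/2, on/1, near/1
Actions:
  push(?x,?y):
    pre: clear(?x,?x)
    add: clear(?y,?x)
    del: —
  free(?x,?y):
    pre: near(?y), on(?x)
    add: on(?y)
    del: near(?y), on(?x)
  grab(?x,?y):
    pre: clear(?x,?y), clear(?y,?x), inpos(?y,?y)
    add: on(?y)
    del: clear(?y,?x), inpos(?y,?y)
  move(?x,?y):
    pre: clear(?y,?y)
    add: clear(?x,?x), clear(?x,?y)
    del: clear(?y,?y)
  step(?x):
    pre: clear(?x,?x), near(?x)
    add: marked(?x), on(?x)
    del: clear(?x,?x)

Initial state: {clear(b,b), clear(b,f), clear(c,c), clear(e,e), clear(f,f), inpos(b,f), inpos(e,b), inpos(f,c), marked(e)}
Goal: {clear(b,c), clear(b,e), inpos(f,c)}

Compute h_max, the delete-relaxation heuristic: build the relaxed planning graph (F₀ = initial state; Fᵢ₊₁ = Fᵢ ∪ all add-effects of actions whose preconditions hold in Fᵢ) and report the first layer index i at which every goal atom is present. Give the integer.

1

F0 = init (9 atoms)
F1 = F0 ∪ {clear(b,c), clear(b,e), clear(c,b), clear(c,e), clear(c,f), clear(e,b), clear(e,c), clear(e,f), clear(f,b), clear(f,c), clear(f,e)}  (20 atoms)
goal ⊆ F1  ⇒  h_max = 1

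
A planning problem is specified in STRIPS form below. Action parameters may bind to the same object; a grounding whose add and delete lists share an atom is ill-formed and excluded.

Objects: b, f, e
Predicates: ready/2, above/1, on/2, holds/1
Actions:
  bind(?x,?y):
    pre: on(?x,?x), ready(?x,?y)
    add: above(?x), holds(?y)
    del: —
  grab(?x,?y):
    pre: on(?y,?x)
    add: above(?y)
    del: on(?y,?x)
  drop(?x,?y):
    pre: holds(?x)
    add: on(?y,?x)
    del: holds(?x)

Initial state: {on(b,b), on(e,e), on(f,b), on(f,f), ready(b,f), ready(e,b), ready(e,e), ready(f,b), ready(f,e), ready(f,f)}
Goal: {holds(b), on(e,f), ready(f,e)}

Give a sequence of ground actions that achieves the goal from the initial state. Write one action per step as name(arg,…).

1. bind(b,f)  →  {above(b), holds(f), on(b,b), on(e,e), on(f,b), on(f,f), ready(b,f), ready(e,b), ready(e,e), ready(f,b), ready(f,e), ready(f,f)}
2. bind(f,b)  →  {above(b), above(f), holds(b), holds(f), on(b,b), on(e,e), on(f,b), on(f,f), ready(b,f), ready(e,b), ready(e,e), ready(f,b), ready(f,e), ready(f,f)}
3. drop(f,e)  →  {above(b), above(f), holds(b), on(b,b), on(e,e), on(e,f), on(f,b), on(f,f), ready(b,f), ready(e,b), ready(e,e), ready(f,b), ready(f,e), ready(f,f)}

bind(b,f); bind(f,b); drop(f,e)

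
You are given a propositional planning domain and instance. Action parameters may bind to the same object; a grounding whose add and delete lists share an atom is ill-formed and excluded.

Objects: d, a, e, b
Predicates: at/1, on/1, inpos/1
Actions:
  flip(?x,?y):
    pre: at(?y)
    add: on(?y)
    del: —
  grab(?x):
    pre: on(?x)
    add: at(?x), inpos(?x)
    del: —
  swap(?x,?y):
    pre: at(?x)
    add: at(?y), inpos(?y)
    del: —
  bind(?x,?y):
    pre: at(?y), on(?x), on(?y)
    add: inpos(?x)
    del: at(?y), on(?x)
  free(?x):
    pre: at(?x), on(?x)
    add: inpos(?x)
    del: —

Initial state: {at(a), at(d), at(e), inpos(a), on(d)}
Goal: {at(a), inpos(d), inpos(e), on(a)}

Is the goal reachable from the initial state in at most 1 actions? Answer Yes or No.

No

1. flip(d,a)  →  {at(a), at(d), at(e), inpos(a), on(a), on(d)}
2. grab(d)  →  {at(a), at(d), at(e), inpos(a), inpos(d), on(a), on(d)}
3. swap(d,e)  →  {at(a), at(d), at(e), inpos(a), inpos(d), inpos(e), on(a), on(d)}
optimal plan length = 3; 3 > 1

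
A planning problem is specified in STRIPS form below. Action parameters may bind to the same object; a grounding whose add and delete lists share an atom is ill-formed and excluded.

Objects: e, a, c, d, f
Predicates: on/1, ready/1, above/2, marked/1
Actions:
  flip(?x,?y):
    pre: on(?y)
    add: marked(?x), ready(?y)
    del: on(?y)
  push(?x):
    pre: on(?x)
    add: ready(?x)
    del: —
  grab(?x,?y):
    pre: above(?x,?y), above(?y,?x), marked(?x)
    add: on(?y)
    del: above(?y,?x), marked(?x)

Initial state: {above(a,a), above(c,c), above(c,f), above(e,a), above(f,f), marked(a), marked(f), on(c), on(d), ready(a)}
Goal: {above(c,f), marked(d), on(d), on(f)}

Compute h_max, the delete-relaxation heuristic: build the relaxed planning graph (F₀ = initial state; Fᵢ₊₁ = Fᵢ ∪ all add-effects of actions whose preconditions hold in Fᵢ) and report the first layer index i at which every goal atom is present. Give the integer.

1

F0 = init (10 atoms)
F1 = F0 ∪ {marked(c), marked(d), marked(e), on(a), on(f), ready(c), ready(d)}  (17 atoms)
goal ⊆ F1  ⇒  h_max = 1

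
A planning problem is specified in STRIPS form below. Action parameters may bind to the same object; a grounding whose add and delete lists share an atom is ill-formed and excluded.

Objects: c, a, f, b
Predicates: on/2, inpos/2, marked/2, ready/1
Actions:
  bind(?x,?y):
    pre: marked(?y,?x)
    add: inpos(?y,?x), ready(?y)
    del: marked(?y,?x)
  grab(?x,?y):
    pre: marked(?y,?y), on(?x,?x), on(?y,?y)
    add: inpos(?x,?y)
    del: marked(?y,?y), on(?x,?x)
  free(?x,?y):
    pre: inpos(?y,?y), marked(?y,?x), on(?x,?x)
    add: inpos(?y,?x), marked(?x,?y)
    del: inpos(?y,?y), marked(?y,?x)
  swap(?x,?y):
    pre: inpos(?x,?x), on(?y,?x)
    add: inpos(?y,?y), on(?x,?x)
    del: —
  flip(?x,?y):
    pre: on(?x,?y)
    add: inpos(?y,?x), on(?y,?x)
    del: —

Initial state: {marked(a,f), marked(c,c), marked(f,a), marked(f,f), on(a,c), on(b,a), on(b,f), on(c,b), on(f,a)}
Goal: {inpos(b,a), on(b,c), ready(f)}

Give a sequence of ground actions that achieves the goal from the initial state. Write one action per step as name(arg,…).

bind(a,f); flip(c,b); flip(b,a); flip(a,b)

1. bind(a,f)  →  {inpos(f,a), marked(a,f), marked(c,c), marked(f,f), on(a,c), on(b,a), on(b,f), on(c,b), on(f,a), ready(f)}
2. flip(c,b)  →  {inpos(b,c), inpos(f,a), marked(a,f), marked(c,c), marked(f,f), on(a,c), on(b,a), on(b,c), on(b,f), on(c,b), on(f,a), ready(f)}
3. flip(b,a)  →  {inpos(a,b), inpos(b,c), inpos(f,a), marked(a,f), marked(c,c), marked(f,f), on(a,b), on(a,c), on(b,a), on(b,c), on(b,f), on(c,b), on(f,a), ready(f)}
4. flip(a,b)  →  {inpos(a,b), inpos(b,a), inpos(b,c), inpos(f,a), marked(a,f), marked(c,c), marked(f,f), on(a,b), on(a,c), on(b,a), on(b,c), on(b,f), on(c,b), on(f,a), ready(f)}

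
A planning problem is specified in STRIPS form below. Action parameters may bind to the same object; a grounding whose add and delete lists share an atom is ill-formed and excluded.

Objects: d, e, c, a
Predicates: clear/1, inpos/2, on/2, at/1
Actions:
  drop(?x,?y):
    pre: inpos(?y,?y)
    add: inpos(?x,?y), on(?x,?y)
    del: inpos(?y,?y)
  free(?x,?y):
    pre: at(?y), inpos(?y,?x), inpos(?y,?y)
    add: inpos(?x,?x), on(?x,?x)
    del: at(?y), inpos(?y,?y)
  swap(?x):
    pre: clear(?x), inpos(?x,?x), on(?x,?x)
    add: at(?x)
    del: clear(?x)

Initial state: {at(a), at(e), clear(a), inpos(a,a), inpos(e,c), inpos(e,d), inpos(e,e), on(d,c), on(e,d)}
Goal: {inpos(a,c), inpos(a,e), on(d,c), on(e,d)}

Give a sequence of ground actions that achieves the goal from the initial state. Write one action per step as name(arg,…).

drop(a,e); free(e,a); free(c,e); drop(a,c)

1. drop(a,e)  →  {at(a), at(e), clear(a), inpos(a,a), inpos(a,e), inpos(e,c), inpos(e,d), on(a,e), on(d,c), on(e,d)}
2. free(e,a)  →  {at(e), clear(a), inpos(a,e), inpos(e,c), inpos(e,d), inpos(e,e), on(a,e), on(d,c), on(e,d), on(e,e)}
3. free(c,e)  →  {clear(a), inpos(a,e), inpos(c,c), inpos(e,c), inpos(e,d), on(a,e), on(c,c), on(d,c), on(e,d), on(e,e)}
4. drop(a,c)  →  {clear(a), inpos(a,c), inpos(a,e), inpos(e,c), inpos(e,d), on(a,c), on(a,e), on(c,c), on(d,c), on(e,d), on(e,e)}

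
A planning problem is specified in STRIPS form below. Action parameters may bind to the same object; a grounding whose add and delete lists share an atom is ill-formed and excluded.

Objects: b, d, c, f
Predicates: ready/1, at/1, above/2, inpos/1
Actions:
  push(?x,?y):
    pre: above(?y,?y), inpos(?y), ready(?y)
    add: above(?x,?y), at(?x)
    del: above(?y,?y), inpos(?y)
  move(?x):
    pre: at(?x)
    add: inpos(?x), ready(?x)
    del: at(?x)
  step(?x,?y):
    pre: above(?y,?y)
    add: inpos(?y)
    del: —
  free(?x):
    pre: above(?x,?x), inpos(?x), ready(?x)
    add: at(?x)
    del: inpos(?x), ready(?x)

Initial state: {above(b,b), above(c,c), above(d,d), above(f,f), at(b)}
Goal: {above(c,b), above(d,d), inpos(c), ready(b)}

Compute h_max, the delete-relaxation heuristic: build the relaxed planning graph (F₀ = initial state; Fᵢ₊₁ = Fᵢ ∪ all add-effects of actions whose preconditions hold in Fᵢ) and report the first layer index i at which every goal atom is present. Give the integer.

2

F0 = init (5 atoms)
F1 = F0 ∪ {inpos(b), inpos(c), inpos(d), inpos(f), ready(b)}  (10 atoms)
F2 = F1 ∪ {above(c,b), above(d,b), above(f,b), at(c), at(d), at(f)}  (16 atoms)
goal ⊆ F2  ⇒  h_max = 2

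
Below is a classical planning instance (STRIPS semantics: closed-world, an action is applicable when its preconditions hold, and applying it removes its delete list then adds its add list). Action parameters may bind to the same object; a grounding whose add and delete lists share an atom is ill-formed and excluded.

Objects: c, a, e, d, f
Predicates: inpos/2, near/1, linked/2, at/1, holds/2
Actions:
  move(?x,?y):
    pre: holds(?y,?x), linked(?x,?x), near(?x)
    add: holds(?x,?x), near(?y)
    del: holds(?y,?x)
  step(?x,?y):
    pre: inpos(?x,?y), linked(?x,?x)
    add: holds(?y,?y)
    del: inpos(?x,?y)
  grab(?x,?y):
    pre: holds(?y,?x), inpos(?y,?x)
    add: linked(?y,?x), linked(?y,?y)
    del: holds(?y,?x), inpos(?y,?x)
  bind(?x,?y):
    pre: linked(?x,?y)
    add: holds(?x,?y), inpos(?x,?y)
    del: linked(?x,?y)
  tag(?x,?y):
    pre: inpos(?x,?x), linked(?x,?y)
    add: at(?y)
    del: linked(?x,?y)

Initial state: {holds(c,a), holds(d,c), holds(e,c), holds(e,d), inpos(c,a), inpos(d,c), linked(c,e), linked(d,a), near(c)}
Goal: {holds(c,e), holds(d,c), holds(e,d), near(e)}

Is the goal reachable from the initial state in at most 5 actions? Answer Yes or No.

1. grab(a,c)  →  {holds(d,c), holds(e,c), holds(e,d), inpos(d,c), linked(c,a), linked(c,c), linked(c,e), linked(d,a), near(c)}
2. move(c,e)  →  {holds(c,c), holds(d,c), holds(e,d), inpos(d,c), linked(c,a), linked(c,c), linked(c,e), linked(d,a), near(c), near(e)}
3. bind(c,e)  →  {holds(c,c), holds(c,e), holds(d,c), holds(e,d), inpos(c,e), inpos(d,c), linked(c,a), linked(c,c), linked(d,a), near(c), near(e)}
optimal plan length = 3; 3 ≤ 5

Yes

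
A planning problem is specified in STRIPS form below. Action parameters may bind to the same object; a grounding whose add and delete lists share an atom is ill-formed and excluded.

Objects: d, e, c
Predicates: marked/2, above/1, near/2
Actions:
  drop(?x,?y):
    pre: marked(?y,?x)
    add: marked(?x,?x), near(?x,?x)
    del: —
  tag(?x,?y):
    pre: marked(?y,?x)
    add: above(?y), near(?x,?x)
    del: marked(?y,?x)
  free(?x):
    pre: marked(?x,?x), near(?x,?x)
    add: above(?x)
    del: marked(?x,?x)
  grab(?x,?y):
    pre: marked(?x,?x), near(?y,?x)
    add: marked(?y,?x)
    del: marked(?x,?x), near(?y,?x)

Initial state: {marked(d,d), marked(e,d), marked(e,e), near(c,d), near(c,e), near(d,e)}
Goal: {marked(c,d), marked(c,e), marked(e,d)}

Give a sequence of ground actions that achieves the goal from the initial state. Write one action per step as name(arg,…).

1. grab(d,c)  →  {marked(c,d), marked(e,d), marked(e,e), near(c,e), near(d,e)}
2. grab(e,c)  →  {marked(c,d), marked(c,e), marked(e,d), near(d,e)}

grab(d,c); grab(e,c)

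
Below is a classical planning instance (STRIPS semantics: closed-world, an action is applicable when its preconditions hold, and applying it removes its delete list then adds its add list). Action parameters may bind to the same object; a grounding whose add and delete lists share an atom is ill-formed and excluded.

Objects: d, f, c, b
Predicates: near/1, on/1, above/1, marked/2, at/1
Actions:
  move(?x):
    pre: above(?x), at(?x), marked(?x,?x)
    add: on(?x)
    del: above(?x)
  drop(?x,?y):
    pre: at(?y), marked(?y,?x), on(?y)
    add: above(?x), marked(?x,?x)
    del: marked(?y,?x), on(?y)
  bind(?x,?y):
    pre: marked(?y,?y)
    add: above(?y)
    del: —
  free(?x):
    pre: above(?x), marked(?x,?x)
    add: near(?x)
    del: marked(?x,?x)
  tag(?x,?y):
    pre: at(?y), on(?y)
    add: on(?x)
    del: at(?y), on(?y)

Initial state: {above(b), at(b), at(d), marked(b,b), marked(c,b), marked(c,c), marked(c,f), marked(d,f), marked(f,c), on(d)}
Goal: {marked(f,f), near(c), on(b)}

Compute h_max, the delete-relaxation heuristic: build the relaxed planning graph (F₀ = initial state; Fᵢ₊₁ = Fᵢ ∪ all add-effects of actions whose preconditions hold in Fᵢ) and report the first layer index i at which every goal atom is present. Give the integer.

F0 = init (10 atoms)
F1 = F0 ∪ {above(c), above(f), marked(f,f), near(b), on(b), on(c), on(f)}  (17 atoms)
F2 = F1 ∪ {near(c), near(f)}  (19 atoms)
goal ⊆ F2  ⇒  h_max = 2

2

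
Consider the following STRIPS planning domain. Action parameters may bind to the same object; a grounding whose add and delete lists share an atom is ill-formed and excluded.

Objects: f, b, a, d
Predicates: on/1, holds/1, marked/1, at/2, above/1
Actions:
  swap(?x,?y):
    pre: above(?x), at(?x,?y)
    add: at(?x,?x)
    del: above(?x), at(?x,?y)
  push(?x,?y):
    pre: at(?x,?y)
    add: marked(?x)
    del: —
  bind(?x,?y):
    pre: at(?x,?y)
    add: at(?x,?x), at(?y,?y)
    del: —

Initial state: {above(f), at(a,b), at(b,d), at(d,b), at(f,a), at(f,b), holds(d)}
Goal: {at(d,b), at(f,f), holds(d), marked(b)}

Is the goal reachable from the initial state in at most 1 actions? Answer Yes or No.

No

1. swap(f,b)  →  {at(a,b), at(b,d), at(d,b), at(f,a), at(f,f), holds(d)}
2. push(b,d)  →  {at(a,b), at(b,d), at(d,b), at(f,a), at(f,f), holds(d), marked(b)}
optimal plan length = 2; 2 > 1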